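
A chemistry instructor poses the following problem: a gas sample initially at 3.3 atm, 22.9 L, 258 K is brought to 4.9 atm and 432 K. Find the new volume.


P1V1/T1 = P2V2/T2
V2 = P1V1T2/(T1P2)
= 3.3×22.9×432/(258×4.9)
= 25.824 L

25.824 L


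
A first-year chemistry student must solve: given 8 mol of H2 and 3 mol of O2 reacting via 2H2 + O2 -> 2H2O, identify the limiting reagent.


Mole ratio available / coefficient:
  H2: 8/2 = 4.000
  O2: 3/1 = 3.000
Smaller ratio is limiting.

O2


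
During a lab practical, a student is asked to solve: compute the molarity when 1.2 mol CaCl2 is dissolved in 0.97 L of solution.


M = n/V = 1.2/0.97 = 1.237 mol/L

1.237 M


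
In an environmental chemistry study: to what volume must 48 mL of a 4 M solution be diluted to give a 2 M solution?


C1V1 = C2V2
4 × 48 = 2 × V2
V2 = 192/2 = 96.0 mL

96.0 mL


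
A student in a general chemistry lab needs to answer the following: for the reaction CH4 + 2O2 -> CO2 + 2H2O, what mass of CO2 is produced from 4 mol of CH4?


Mole ratio CO2:CH4 = 1:1
n(CO2) = 4 × 1/1 = 4.000 mol
mass = 4.000 × 44.01 = 176.04 g

176.04 g


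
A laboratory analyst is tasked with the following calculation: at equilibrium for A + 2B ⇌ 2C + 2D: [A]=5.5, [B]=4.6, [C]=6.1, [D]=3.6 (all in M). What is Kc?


Kc = [C]^2[D]^2/([A][B]^2)
= (6.1^2 × 3.6^2)/(5.5^1 × 4.6^2)
= 482.2416/116.38
= 4.144

4.144


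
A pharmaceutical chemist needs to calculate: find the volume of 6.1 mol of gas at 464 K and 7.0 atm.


PV = nRT  (R = 0.08206 L·atm/(mol·K))
V = nRT/P = 6.1×0.08206×464/7.0
= 33.18 L

33.18 L


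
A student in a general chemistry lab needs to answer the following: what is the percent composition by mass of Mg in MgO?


M(MgO) = 1×24.31 + 1×16.0 = 40.31 g/mol
Mass of Mg = 1 × 24.31 = 24.31 g/mol
% Mg = 24.31/40.31 × 100 = 60.31%

60.31%


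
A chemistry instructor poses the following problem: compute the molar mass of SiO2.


M(SiO2) = 1×28.09 + 2×16.0
= 28.09 + 32.0
= 60.09 g/mol

60.09 g/mol


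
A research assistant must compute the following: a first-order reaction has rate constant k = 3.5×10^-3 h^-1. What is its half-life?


t½ = ln2/k = 0.693147/(3.5×10^-3 h^-1)
= 198.0 h

198.0 h


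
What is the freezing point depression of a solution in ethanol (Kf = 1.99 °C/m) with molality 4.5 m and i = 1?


ΔTf = Kf × m × i
= 1.99 × 4.5 × 1
= 8.955 °C

8.955 °C


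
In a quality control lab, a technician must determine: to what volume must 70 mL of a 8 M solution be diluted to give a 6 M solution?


C1V1 = C2V2
8 × 70 = 6 × V2
V2 = 560/6 = 93.33 mL

93.33 mL


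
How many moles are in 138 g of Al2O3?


M(Al2O3) = 101.96 g/mol
n = mass/M = 138/101.96 = 1.3535 mol

1.3535 mol


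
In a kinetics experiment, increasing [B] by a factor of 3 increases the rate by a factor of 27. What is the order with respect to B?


rate ∝ [B]^n
3^n = 27 → n = 3
Order in B: 3

3


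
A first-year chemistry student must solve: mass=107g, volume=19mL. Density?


ρ = mass/volume
= 107/19
= 5.632 g/mL

5.632 g/mL


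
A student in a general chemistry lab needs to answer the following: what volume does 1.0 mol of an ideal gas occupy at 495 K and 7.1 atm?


PV = nRT  (R = 0.08206 L·atm/(mol·K))
V = nRT/P = 1.0×0.08206×495/7.1
= 5.721 L

5.721 L


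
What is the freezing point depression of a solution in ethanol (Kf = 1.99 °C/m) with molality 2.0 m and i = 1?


ΔTf = Kf × m × i
= 1.99 × 2.0 × 1
= 3.98 °C

3.98 °C


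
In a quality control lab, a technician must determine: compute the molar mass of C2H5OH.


M(C2H5OH) = 2×12.01 + 6×1.008 + 1×16.0
= 24.02 + 6.05 + 16.0
= 46.07 g/mol

46.07 g/mol


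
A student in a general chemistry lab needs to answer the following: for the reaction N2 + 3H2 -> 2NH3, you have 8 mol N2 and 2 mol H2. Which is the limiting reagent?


Mole ratio available / coefficient:
  N2: 8/1 = 8.000
  H2: 2/3 = 0.667
Smaller ratio is limiting.

H2


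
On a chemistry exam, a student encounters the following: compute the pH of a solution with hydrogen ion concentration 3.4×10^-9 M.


pH = -log10([H+]) = -log10(3.4×10^-9)
= 9 - log10(3.4)
= 9 - 0.53
= 8.47

8.47


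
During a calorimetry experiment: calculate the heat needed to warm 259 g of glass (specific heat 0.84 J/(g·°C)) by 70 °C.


q = mcΔT = 259 × 0.84 × 70
= 15229.20 J

15229.20 J


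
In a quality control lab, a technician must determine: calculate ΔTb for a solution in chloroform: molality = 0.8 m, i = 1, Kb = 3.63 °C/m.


ΔTb = Kb × m × i
= 3.63 × 0.8 × 1
= 2.904 °C

2.904 °C


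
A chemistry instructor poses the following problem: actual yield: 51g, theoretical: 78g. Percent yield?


% yield = actual/theoretical × 100
= 51/78 × 100
= 65.38%

65.38%


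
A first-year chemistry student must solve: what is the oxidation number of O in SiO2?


O is usually -2
Oxidation number: -2

-2


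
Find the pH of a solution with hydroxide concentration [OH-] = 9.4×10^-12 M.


pOH = -log10([OH-]) = -log10(9.4×10^-12)
= 12 - log10(9.4) = 11.03
pH = 14 - pOH = 14 - 11.03 = 2.97

2.97


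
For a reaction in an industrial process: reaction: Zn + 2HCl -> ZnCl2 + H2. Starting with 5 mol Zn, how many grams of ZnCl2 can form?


Mole ratio ZnCl2:Zn = 1:1
n(ZnCl2) = 5 × 1/1 = 5.000 mol
mass = 5.000 × 136.28 = 681.4 g

681.4 g


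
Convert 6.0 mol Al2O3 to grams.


M(Al2O3) = 101.96 g/mol
mass = n × M = 6.0 × 101.96 = 611.76 g

611.76 g


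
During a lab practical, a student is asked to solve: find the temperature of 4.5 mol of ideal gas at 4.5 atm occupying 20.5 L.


PV = nRT  (R = 0.08206 L·atm/(mol·K))
T = PV/(nR) = 4.5×20.5/(4.5×0.08206)
= 92.25/0.369270
= 249.82 K

249.82 K


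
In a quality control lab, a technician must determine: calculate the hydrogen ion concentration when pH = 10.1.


[H+] = 10^(-pH) = 10^(-10.1)
= 7.94×10^-11 M

7.94×10^-11 M


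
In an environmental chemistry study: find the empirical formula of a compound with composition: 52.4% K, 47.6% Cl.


Assume 100 g sample. Moles of each element:
  K: 52.4/39.1 = 1.34 mol
  Cl: 47.6/35.45 = 1.343 mol
Divide by smallest (1.34):
  K: 1.34/1.34 = 1.0
  Cl: 1.343/1.34 = 1.0
Empirical formula: KCl

KCl


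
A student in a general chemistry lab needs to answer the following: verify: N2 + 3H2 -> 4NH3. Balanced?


Equation: N2 + 3H2 -> 4NH3
Check atoms: H: 6≠12, N: 2≠4
Not balanced

No, not balanced


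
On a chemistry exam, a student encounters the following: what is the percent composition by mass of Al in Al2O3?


M(Al2O3) = 2×26.98 + 3×16.0 = 101.96 g/mol
Mass of Al = 2 × 26.98 = 53.96 g/mol
% Al = 53.96/101.96 × 100 = 52.92%

52.92%


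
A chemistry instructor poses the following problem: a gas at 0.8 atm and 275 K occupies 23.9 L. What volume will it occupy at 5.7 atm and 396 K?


P1V1/T1 = P2V2/T2
V2 = P1V1T2/(T1P2)
= 0.8×23.9×396/(275×5.7)
= 4.83 L

4.83 L


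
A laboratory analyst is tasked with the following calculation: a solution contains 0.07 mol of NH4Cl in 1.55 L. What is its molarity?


M = n/V = 0.07/1.55 = 0.045 mol/L

0.045 M


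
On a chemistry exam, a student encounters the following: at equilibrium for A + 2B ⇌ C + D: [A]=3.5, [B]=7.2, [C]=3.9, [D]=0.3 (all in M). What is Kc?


Kc = [C][D]/([A][B]^2)
= (3.9^1 × 0.3^1)/(3.5^1 × 7.2^2)
= 1.17/181.44
= 0.006448

0.006448


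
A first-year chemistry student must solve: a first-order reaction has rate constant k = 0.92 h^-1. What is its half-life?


t½ = ln2/k = 0.693147/(0.92 h^-1)
= 0.7534 h

0.7534 h


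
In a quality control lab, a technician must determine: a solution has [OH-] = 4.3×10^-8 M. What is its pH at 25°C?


pOH = -log10([OH-]) = -log10(4.3×10^-8)
= 8 - log10(4.3) = 7.37
pH = 14 - pOH = 14 - 7.37 = 6.63

6.63


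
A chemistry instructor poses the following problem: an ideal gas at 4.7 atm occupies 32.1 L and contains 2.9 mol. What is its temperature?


PV = nRT  (R = 0.08206 L·atm/(mol·K))
T = PV/(nR) = 4.7×32.1/(2.9×0.08206)
= 150.87/0.237974
= 633.98 K

633.98 K


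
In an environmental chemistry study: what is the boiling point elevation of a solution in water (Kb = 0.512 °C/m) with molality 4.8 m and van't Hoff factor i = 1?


ΔTb = Kb × m × i
= 0.512 × 4.8 × 1
= 2.4576 °C

2.4576 °C


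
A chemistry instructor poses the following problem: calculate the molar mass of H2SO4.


M(H2SO4) = 2×1.008 + 1×32.07 + 4×16.0
= 2.02 + 32.07 + 64.0
= 98.09 g/mol

98.09 g/mol


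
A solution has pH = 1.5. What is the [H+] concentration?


[H+] = 10^(-pH) = 10^(-1.5)
= 3.16×10^-2 M

3.16×10^-2 M


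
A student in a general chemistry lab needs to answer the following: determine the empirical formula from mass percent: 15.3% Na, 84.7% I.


Assume 100 g sample. Moles of each element:
  Na: 15.3/22.99 = 0.666 mol
  I: 84.7/126.9 = 0.667 mol
Divide by smallest (0.666):
  Na: 0.666/0.666 = 1.0
  I: 0.667/0.666 = 1.0
Empirical formula: NaI

NaI


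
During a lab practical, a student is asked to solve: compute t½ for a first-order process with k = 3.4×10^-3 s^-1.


t½ = ln2/k = 0.693147/(3.4×10^-3 s^-1)
= 203.9 s

203.9 s


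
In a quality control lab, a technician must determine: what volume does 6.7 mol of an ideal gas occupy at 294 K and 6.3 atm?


PV = nRT  (R = 0.08206 L·atm/(mol·K))
V = nRT/P = 6.7×0.08206×294/6.3
= 25.657 L

25.657 L


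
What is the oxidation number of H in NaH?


H with a metal (hydride): -1
Oxidation number: -1

-1


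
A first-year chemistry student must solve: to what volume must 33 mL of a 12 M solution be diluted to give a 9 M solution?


C1V1 = C2V2
12 × 33 = 9 × V2
V2 = 396/9 = 44.0 mL

44.0 mL


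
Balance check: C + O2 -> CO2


Equation: C + O2 -> CO2
Check atoms: C: 1=1, O: 2=2
Balanced

Yes, balanced


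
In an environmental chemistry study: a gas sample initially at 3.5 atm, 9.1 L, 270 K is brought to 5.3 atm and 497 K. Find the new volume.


P1V1/T1 = P2V2/T2
V2 = P1V1T2/(T1P2)
= 3.5×9.1×497/(270×5.3)
= 11.062 L

11.062 L


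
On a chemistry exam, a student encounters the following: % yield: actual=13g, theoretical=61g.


% yield = actual/theoretical × 100
= 13/61 × 100
= 21.31%

21.31%


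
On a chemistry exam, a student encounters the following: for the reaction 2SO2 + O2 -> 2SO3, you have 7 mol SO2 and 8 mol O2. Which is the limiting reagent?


Mole ratio available / coefficient:
  SO2: 7/2 = 3.500
  O2: 8/1 = 8.000
Smaller ratio is limiting.

SO2


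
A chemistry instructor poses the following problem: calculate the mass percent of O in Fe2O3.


M(Fe2O3) = 2×55.85 + 3×16.0 = 159.70 g/mol
Mass of O = 3 × 16.0 = 48.00 g/mol
% O = 48.00/159.70 × 100 = 30.06%

30.06%


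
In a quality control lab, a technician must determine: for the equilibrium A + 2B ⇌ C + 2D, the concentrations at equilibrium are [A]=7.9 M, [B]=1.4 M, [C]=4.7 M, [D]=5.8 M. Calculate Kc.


Kc = [C][D]^2/([A][B]^2)
= (4.7^1 × 5.8^2)/(7.9^1 × 1.4^2)
= 158.108/15.484
= 10.21

10.21


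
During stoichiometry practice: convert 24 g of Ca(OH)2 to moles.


M(Ca(OH)2) = 74.1 g/mol
n = mass/M = 24/74.1 = 0.3239 mol

0.3239 mol


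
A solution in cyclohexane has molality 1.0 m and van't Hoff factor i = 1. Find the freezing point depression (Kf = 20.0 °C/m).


ΔTf = Kf × m × i
= 20.0 × 1.0 × 1
= 20.0 °C

20.0 °C


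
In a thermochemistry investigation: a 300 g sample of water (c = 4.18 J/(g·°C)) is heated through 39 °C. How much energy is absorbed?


q = mcΔT = 300 × 4.18 × 39
= 48906.00 J

48906.00 J


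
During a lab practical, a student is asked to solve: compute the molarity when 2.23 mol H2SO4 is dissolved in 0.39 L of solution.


M = n/V = 2.23/0.39 = 5.718 mol/L

5.718 M


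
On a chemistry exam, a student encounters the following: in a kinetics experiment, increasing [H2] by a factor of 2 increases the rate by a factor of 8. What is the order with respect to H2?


rate ∝ [H2]^n
2^n = 8 → n = 3
Order in H2: 3

3


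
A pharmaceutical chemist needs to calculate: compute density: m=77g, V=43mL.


ρ = mass/volume
= 77/43
= 1.791 g/mL

1.791 g/mL


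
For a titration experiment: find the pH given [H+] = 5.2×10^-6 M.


pH = -log10([H+]) = -log10(5.2×10^-6)
= 6 - log10(5.2)
= 6 - 0.72
= 5.28

5.28


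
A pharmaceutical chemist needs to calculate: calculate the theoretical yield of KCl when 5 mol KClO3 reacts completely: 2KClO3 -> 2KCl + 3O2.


Mole ratio KCl:KClO3 = 2:2
n(KCl) = 5 × 2/2 = 5.000 mol
mass = 5.000 × 74.55 = 372.75 g

372.75 g


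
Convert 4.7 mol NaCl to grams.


M(NaCl) = 58.44 g/mol
mass = n × M = 4.7 × 58.44 = 274.67 g

274.67 g


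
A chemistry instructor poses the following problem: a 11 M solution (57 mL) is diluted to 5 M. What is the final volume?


C1V1 = C2V2
11 × 57 = 5 × V2
V2 = 627/5 = 125.4 mL

125.4 mL


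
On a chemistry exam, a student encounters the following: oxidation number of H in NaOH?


H is +1 with nonmetals
Oxidation number: +1

+1


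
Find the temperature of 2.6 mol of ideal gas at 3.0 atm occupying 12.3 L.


PV = nRT  (R = 0.08206 L·atm/(mol·K))
T = PV/(nR) = 3.0×12.3/(2.6×0.08206)
= 36.90/0.213356
= 172.95 K

172.95 K


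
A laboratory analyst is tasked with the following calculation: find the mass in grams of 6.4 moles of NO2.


M(NO2) = 46.01 g/mol
mass = n × M = 6.4 × 46.01 = 294.46 g

294.46 g


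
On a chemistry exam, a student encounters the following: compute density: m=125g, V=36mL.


ρ = mass/volume
= 125/36
= 3.472 g/mL

3.472 g/mL


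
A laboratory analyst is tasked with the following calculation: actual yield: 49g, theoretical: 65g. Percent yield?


% yield = actual/theoretical × 100
= 49/65 × 100
= 75.38%

75.38%


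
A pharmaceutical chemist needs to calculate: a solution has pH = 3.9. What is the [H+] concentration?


[H+] = 10^(-pH) = 10^(-3.9)
= 1.26×10^-4 M

1.26×10^-4 M


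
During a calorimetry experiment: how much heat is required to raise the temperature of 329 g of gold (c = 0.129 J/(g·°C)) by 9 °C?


q = mcΔT = 329 × 0.129 × 9
= 381.97 J

381.97 J


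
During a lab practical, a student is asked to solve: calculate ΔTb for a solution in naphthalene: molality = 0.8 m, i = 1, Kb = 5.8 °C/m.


ΔTb = Kb × m × i
= 5.8 × 0.8 × 1
= 4.64 °C

4.64 °C


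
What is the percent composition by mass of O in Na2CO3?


M(Na2CO3) = 2×22.99 + 1×12.01 + 3×16.0 = 105.99 g/mol
Mass of O = 3 × 16.0 = 48.00 g/mol
% O = 48.00/105.99 × 100 = 45.29%

45.29%


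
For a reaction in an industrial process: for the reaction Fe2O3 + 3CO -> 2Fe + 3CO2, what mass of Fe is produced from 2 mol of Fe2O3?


Mole ratio Fe:Fe2O3 = 2:1
n(Fe) = 2 × 2/1 = 4.000 mol
mass = 4.000 × 55.85 = 223.4 g

223.4 g


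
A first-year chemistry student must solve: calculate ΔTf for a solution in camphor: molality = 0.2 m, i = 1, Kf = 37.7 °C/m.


ΔTf = Kf × m × i
= 37.7 × 0.2 × 1
= 7.54 °C

7.54 °C


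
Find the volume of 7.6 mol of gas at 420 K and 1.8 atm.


PV = nRT  (R = 0.08206 L·atm/(mol·K))
V = nRT/P = 7.6×0.08206×420/1.8
= 145.52 L

145.52 L


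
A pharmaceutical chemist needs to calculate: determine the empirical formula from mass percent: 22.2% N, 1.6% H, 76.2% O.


Assume 100 g sample. Moles of each element:
  N: 22.2/14.01 = 1.585 mol
  H: 1.6/1.008 = 1.587 mol
  O: 76.2/16.0 = 4.763 mol
Divide by smallest (1.585):
  N: 1.585/1.585 = 1.0
  H: 1.587/1.585 = 1.0
  O: 4.763/1.585 = 3.01
Empirical formula: HNO3

HNO3


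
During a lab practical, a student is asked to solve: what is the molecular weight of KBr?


M(KBr) = 1×39.1 + 1×79.9
= 39.1 + 79.9
= 119.0 g/mol

119.0 g/mol


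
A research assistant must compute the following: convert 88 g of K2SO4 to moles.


M(K2SO4) = 174.27 g/mol
n = mass/M = 88/174.27 = 0.505 mol

0.505 mol


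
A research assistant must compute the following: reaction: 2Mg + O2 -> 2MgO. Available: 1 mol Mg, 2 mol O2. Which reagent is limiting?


Mole ratio available / coefficient:
  Mg: 1/2 = 0.500
  O2: 2/1 = 2.000
Smaller ratio is limiting.

Mg


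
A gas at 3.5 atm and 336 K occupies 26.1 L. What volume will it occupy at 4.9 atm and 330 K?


P1V1/T1 = P2V2/T2
V2 = P1V1T2/(T1P2)
= 3.5×26.1×330/(336×4.9)
= 18.31 L

18.31 L


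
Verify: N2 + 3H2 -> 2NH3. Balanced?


Equation: N2 + 3H2 -> 2NH3
Check atoms: H: 6=6, N: 2=2
Balanced

Yes, balanced


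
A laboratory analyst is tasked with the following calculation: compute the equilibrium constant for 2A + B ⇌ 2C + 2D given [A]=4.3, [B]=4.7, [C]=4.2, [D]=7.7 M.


Kc = [C]^2[D]^2/([A]^2[B])
= (4.2^2 × 7.7^2)/(4.3^2 × 4.7^1)
= 1045.8756/86.903
= 12.03

12.03


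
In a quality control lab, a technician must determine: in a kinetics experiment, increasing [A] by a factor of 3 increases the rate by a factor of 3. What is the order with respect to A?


rate ∝ [A]^n
3^n = 3 → n = 1
Order in A: 1

1


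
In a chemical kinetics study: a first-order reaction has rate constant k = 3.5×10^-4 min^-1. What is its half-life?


t½ = ln2/k = 0.693147/(3.5×10^-4 min^-1)
= 1980 min

1980 min


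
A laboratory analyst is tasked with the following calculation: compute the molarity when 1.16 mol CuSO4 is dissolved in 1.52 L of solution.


M = n/V = 1.16/1.52 = 0.763 mol/L

0.763 M


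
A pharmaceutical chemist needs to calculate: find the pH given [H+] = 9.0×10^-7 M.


pH = -log10([H+]) = -log10(9.0×10^-7)
= 7 - log10(9.0)
= 7 - 0.95
= 6.05

6.05


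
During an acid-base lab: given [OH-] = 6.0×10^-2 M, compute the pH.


pOH = -log10([OH-]) = -log10(6.0×10^-2)
= 2 - log10(6.0) = 1.22
pH = 14 - pOH = 14 - 1.22 = 12.78

12.78


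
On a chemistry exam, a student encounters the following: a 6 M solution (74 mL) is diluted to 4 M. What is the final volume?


C1V1 = C2V2
6 × 74 = 4 × V2
V2 = 444/4 = 111.0 mL

111.0 mL


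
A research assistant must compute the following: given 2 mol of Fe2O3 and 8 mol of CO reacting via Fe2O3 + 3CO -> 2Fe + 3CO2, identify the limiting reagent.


Mole ratio available / coefficient:
  Fe2O3: 2/1 = 2.000
  CO: 8/3 = 2.667
Smaller ratio is limiting.

Fe2O3


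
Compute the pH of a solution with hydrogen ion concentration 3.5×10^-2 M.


pH = -log10([H+]) = -log10(3.5×10^-2)
= 2 - log10(3.5)
= 2 - 0.54
= 1.46

1.46


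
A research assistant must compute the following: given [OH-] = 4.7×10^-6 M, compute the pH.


pOH = -log10([OH-]) = -log10(4.7×10^-6)
= 6 - log10(4.7) = 5.33
pH = 14 - pOH = 14 - 5.33 = 8.67

8.67


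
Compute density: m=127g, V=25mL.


ρ = mass/volume
= 127/25
= 5.08 g/mL

5.08 g/mL


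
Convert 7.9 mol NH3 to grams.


M(NH3) = 17.03 g/mol
mass = n × M = 7.9 × 17.03 = 134.54 g

134.54 g


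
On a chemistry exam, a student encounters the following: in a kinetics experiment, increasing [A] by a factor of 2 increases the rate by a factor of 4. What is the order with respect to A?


rate ∝ [A]^n
2^n = 4 → n = 2
Order in A: 2

2


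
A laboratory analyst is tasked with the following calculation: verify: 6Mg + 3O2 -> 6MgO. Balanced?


Equation: 6Mg + 3O2 -> 6MgO
Check atoms: Mg: 6=6, O: 6=6
Balanced

Yes, balanced


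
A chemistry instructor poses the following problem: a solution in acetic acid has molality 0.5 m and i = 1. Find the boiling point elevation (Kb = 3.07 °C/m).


ΔTb = Kb × m × i
= 3.07 × 0.5 × 1
= 1.535 °C

1.535 °C


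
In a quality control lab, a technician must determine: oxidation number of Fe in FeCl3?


x + 3(-1) = 0, so x = +3
Oxidation number: +3

+3


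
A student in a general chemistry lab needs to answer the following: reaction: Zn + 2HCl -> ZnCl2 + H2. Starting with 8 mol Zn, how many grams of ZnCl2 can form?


Mole ratio ZnCl2:Zn = 1:1
n(ZnCl2) = 8 × 1/1 = 8.000 mol
mass = 8.000 × 136.28 = 1090.24 g

1090.24 g


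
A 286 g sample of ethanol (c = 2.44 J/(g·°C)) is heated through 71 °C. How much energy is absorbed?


q = mcΔT = 286 × 2.44 × 71
= 49546.64 J

49546.64 J


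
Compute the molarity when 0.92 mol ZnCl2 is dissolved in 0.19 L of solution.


M = n/V = 0.92/0.19 = 4.842 mol/L

4.842 M


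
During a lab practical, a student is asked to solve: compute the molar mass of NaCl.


M(NaCl) = 1×22.99 + 1×35.45
= 22.99 + 35.45
= 58.44 g/mol

58.44 g/mol


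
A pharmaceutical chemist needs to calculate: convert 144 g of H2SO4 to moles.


M(H2SO4) = 98.09 g/mol
n = mass/M = 144/98.09 = 1.468 mol

1.468 mol


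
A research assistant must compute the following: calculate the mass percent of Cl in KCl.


M(KCl) = 1×39.1 + 1×35.45 = 74.55 g/mol
Mass of Cl = 1 × 35.45 = 35.45 g/mol
% Cl = 35.45/74.55 × 100 = 47.55%

47.55%


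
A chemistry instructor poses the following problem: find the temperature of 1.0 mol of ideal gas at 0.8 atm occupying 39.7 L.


PV = nRT  (R = 0.08206 L·atm/(mol·K))
T = PV/(nR) = 0.8×39.7/(1.0×0.08206)
= 31.76/0.082060
= 387.03 K

387.03 K


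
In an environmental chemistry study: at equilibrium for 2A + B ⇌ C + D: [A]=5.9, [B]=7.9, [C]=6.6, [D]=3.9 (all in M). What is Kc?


Kc = [C][D]/([A]^2[B])
= (6.6^1 × 3.9^1)/(5.9^2 × 7.9^1)
= 25.74/274.999
= 0.09360

0.09360


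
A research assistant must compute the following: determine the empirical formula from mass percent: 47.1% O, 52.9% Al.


Assume 100 g sample. Moles of each element:
  O: 47.1/16.0 = 2.944 mol
  Al: 52.9/26.98 = 1.961 mol
Divide by smallest (1.961):
  O: 2.944/1.961 = 1.5
  Al: 1.961/1.961 = 1.0
Multiply all ratios by 2 to obtain whole numbers.
Empirical formula: Al2O3

Al2O3


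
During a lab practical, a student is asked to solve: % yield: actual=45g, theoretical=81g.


% yield = actual/theoretical × 100
= 45/81 × 100
= 55.56%

55.56%


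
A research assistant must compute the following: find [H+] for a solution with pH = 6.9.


[H+] = 10^(-pH) = 10^(-6.9)
= 1.26×10^-7 M

1.26×10^-7 M


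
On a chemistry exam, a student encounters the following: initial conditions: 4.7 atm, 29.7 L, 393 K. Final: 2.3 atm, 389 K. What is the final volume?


P1V1/T1 = P2V2/T2
V2 = P1V1T2/(T1P2)
= 4.7×29.7×389/(393×2.3)
= 60.074 L

60.074 L


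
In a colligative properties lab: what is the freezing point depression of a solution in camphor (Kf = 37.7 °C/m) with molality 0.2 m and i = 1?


ΔTf = Kf × m × i
= 37.7 × 0.2 × 1
= 7.54 °C

7.54 °C


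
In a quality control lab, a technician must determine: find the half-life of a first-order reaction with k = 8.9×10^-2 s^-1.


t½ = ln2/k = 0.693147/(8.9×10^-2 s^-1)
= 7.788 s

7.788 s


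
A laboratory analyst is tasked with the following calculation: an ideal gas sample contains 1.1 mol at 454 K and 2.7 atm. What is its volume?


PV = nRT  (R = 0.08206 L·atm/(mol·K))
V = nRT/P = 1.1×0.08206×454/2.7
= 15.178 L

15.178 L


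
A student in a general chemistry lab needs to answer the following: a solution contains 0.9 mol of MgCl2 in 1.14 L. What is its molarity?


M = n/V = 0.9/1.14 = 0.789 mol/L

0.789 M


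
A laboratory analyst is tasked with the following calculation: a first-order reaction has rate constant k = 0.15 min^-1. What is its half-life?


t½ = ln2/k = 0.693147/(0.15 min^-1)
= 4.621 min

4.621 min


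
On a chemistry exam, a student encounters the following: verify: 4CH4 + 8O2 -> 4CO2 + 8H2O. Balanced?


Equation: 4CH4 + 8O2 -> 4CO2 + 8H2O
Check atoms: C: 4=4, H: 16=16, O: 16=16
Balanced

Yes, balanced


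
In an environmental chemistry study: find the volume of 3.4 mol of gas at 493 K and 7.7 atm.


PV = nRT  (R = 0.08206 L·atm/(mol·K))
V = nRT/P = 3.4×0.08206×493/7.7
= 17.864 L

17.864 L


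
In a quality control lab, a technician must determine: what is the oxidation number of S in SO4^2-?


x + 4(-2) = -2, so x = +6
Oxidation number: +6

+6


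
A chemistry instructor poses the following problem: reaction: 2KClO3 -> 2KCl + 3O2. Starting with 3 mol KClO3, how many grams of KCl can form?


Mole ratio KCl:KClO3 = 2:2
n(KCl) = 3 × 2/2 = 3.000 mol
mass = 3.000 × 74.55 = 223.65 g

223.65 g


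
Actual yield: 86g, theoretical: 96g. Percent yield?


% yield = actual/theoretical × 100
= 86/96 × 100
= 89.58%

89.58%


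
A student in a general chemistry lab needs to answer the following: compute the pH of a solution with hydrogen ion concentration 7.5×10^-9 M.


pH = -log10([H+]) = -log10(7.5×10^-9)
= 9 - log10(7.5)
= 9 - 0.88
= 8.12

8.12


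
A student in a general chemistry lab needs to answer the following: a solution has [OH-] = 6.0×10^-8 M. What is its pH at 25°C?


pOH = -log10([OH-]) = -log10(6.0×10^-8)
= 8 - log10(6.0) = 7.22
pH = 14 - pOH = 14 - 7.22 = 6.78

6.78


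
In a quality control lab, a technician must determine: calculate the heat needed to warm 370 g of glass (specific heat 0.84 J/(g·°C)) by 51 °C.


q = mcΔT = 370 × 0.84 × 51
= 15850.80 J

15850.80 J


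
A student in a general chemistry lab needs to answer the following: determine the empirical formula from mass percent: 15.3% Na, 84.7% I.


Assume 100 g sample. Moles of each element:
  Na: 15.3/22.99 = 0.666 mol
  I: 84.7/126.9 = 0.667 mol
Divide by smallest (0.666):
  Na: 0.666/0.666 = 1.0
  I: 0.667/0.666 = 1.0
Empirical formula: NaI

NaI


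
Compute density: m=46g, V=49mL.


ρ = mass/volume
= 46/49
= 0.939 g/mL

0.939 g/mL


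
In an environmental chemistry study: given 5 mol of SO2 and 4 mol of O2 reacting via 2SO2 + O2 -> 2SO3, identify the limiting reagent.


Mole ratio available / coefficient:
  SO2: 5/2 = 2.500
  O2: 4/1 = 4.000
Smaller ratio is limiting.

SO2


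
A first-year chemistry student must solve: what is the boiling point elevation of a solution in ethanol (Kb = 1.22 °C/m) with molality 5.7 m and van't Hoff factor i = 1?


ΔTb = Kb × m × i
= 1.22 × 5.7 × 1
= 6.954 °C

6.954 °C


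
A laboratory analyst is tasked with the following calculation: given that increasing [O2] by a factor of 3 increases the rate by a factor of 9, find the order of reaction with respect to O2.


rate ∝ [O2]^n
3^n = 9 → n = 2
Order in O2: 2

2


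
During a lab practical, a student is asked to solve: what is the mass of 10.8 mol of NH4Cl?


M(NH4Cl) = 53.49 g/mol
mass = n × M = 10.8 × 53.49 = 577.69 g

577.69 g


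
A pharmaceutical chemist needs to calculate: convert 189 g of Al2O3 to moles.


M(Al2O3) = 101.96 g/mol
n = mass/M = 189/101.96 = 1.8537 mol

1.8537 mol


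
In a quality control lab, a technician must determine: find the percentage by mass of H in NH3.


M(NH3) = 1×14.01 + 3×1.008 = 17.034 g/mol
Mass of H = 3 × 1.008 = 3.024 g/mol
% H = 3.024/17.034 × 100 = 17.75%

17.75%


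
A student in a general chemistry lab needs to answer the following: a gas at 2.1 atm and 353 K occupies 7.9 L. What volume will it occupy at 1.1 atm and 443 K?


P1V1/T1 = P2V2/T2
V2 = P1V1T2/(T1P2)
= 2.1×7.9×443/(353×1.1)
= 18.927 L

18.927 L


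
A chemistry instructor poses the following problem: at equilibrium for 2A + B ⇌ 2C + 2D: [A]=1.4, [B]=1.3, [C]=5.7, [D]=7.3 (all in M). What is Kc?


Kc = [C]^2[D]^2/([A]^2[B])
= (5.7^2 × 7.3^2)/(1.4^2 × 1.3^1)
= 1731.3921/2.548
= 679.5

679.5


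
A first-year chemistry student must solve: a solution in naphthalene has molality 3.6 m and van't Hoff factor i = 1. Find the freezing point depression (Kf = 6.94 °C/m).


ΔTf = Kf × m × i
= 6.94 × 3.6 × 1
= 24.984 °C

24.984 °C


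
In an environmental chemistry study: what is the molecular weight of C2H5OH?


M(C2H5OH) = 2×12.01 + 6×1.008 + 1×16.0
= 24.02 + 6.05 + 16.0
= 46.07 g/mol

46.07 g/mol


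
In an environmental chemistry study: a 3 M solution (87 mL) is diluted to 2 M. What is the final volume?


C1V1 = C2V2
3 × 87 = 2 × V2
V2 = 261/2 = 130.5 mL

130.5 mL


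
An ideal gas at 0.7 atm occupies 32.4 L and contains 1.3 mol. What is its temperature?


PV = nRT  (R = 0.08206 L·atm/(mol·K))
T = PV/(nR) = 0.7×32.4/(1.3×0.08206)
= 22.68/0.106678
= 212.60 K

212.60 K


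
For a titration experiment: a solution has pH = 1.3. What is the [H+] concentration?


[H+] = 10^(-pH) = 10^(-1.3)
= 5.01×10^-2 M

5.01×10^-2 M


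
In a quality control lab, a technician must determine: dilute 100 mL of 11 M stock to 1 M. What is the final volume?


C1V1 = C2V2
11 × 100 = 1 × V2
V2 = 1100/1 = 1100.0 mL

1100.0 mL


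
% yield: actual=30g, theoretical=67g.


% yield = actual/theoretical × 100
= 30/67 × 100
= 44.78%

44.78%


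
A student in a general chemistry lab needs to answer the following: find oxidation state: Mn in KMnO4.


(+1) + x + 4(-2) = 0, so x = +7
Oxidation number: +7

+7


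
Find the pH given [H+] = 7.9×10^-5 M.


pH = -log10([H+]) = -log10(7.9×10^-5)
= 5 - log10(7.9)
= 5 - 0.9
= 4.1

4.1


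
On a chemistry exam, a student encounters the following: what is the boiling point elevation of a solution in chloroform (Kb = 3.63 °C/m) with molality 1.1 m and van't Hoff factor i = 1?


ΔTb = Kb × m × i
= 3.63 × 1.1 × 1
= 3.993 °C

3.993 °C


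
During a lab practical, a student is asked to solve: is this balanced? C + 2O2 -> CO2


Equation: C + 2O2 -> CO2
Check atoms: C: 1=1, O: 4≠2
Not balanced

No, not balanced


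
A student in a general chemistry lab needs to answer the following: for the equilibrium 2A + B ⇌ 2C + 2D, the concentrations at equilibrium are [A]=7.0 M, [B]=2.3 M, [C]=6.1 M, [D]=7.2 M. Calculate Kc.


Kc = [C]^2[D]^2/([A]^2[B])
= (6.1^2 × 7.2^2)/(7.0^2 × 2.3^1)
= 1928.9664/112.7
= 17.12

17.12


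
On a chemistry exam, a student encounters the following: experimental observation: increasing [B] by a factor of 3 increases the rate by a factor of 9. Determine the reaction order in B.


rate ∝ [B]^n
3^n = 9 → n = 2
Order in B: 2

2


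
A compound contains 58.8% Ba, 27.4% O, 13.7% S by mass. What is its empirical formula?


Assume 100 g sample. Moles of each element:
  Ba: 58.8/137.33 = 0.428 mol
  O: 27.4/16.0 = 1.712 mol
  S: 13.7/32.07 = 0.427 mol
Divide by smallest (0.427):
  Ba: 0.428/0.427 = 1.0
  O: 1.712/0.427 = 4.01
  S: 0.427/0.427 = 1.0
Empirical formula: BaSO4

BaSO4


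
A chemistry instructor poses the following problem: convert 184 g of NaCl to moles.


M(NaCl) = 58.44 g/mol
n = mass/M = 184/58.44 = 3.1485 mol

3.1485 mol


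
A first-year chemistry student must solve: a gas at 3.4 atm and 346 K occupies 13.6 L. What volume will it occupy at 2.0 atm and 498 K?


P1V1/T1 = P2V2/T2
V2 = P1V1T2/(T1P2)
= 3.4×13.6×498/(346×2.0)
= 33.277 L

33.277 L


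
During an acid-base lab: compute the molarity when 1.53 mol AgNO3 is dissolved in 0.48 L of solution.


M = n/V = 1.53/0.48 = 3.188 mol/L

3.188 M


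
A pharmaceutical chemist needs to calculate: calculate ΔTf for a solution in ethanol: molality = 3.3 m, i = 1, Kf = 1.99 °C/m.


ΔTf = Kf × m × i
= 1.99 × 3.3 × 1
= 6.567 °C

6.567 °C


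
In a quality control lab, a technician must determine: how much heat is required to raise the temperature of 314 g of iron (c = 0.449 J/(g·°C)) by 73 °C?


q = mcΔT = 314 × 0.449 × 73
= 10291.98 J

10291.98 J


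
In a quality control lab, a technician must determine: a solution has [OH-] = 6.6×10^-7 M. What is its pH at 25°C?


pOH = -log10([OH-]) = -log10(6.6×10^-7)
= 7 - log10(6.6) = 6.18
pH = 14 - pOH = 14 - 6.18 = 7.82

7.82


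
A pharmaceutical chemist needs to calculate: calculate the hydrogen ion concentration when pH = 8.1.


[H+] = 10^(-pH) = 10^(-8.1)
= 7.94×10^-9 M

7.94×10^-9 M


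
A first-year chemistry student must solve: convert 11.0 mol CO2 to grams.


M(CO2) = 44.01 g/mol
mass = n × M = 11.0 × 44.01 = 484.11 g

484.11 g


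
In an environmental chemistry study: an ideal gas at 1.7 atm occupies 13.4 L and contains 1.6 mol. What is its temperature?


PV = nRT  (R = 0.08206 L·atm/(mol·K))
T = PV/(nR) = 1.7×13.4/(1.6×0.08206)
= 22.78/0.131296
= 173.50 K

173.50 K


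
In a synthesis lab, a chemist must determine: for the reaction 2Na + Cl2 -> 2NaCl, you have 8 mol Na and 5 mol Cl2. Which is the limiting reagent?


Mole ratio available / coefficient:
  Na: 8/2 = 4.000
  Cl2: 5/1 = 5.000
Smaller ratio is limiting.

Na


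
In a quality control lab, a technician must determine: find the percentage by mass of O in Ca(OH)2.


M(Ca(OH)2) = 1×40.08 + 2×16.0 + 2×1.008 = 74.096 g/mol
Mass of O = 2 × 16.0 = 32.00 g/mol
% O = 32.00/74.096 × 100 = 43.19%

43.19%


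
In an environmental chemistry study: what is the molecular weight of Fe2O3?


M(Fe2O3) = 2×55.85 + 3×16.0
= 111.7 + 48.0
= 159.7 g/mol

159.7 g/mol


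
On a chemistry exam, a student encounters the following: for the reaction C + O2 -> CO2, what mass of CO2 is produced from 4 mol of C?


Mole ratio CO2:C = 1:1
n(CO2) = 4 × 1/1 = 4.000 mol
mass = 4.000 × 44.01 = 176.04 g

176.04 g


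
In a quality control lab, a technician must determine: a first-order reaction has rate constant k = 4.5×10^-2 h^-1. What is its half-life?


t½ = ln2/k = 0.693147/(4.5×10^-2 h^-1)
= 15.40 h

15.40 h


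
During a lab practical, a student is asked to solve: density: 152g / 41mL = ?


ρ = mass/volume
= 152/41
= 3.707 g/mL

3.707 g/mL


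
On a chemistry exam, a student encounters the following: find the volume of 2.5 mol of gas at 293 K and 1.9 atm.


PV = nRT  (R = 0.08206 L·atm/(mol·K))
V = nRT/P = 2.5×0.08206×293/1.9
= 31.636 L

31.636 L


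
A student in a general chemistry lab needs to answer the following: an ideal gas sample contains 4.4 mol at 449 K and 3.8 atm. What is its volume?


PV = nRT  (R = 0.08206 L·atm/(mol·K))
V = nRT/P = 4.4×0.08206×449/3.8
= 42.663 L

42.663 L


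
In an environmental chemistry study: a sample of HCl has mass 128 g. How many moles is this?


M(HCl) = 36.46 g/mol
n = mass/M = 128/36.46 = 3.5107 mol

3.5107 mol


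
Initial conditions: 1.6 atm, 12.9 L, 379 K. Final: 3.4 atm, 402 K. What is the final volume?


P1V1/T1 = P2V2/T2
V2 = P1V1T2/(T1P2)
= 1.6×12.9×402/(379×3.4)
= 6.439 L

6.439 L


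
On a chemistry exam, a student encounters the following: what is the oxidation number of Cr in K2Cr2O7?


2(+1) + 2x + 7(-2) = 0, so x = +6
Oxidation number: +6

+6


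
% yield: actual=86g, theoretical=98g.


% yield = actual/theoretical × 100
= 86/98 × 100
= 87.76%

87.76%


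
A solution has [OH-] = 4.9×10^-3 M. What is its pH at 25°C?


pOH = -log10([OH-]) = -log10(4.9×10^-3)
= 3 - log10(4.9) = 2.31
pH = 14 - pOH = 14 - 2.31 = 11.69

11.69


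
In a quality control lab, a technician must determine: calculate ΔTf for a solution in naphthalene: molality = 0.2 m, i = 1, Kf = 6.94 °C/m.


ΔTf = Kf × m × i
= 6.94 × 0.2 × 1
= 1.388 °C

1.388 °C


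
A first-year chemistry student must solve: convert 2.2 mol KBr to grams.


M(KBr) = 119.0 g/mol
mass = n × M = 2.2 × 119.0 = 261.80 g

261.80 g


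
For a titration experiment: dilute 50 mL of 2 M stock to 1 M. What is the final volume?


C1V1 = C2V2
2 × 50 = 1 × V2
V2 = 100/1 = 100.0 mL

100.0 mL


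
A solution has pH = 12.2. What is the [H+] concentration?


[H+] = 10^(-pH) = 10^(-12.2)
= 6.31×10^-13 M

6.31×10^-13 M


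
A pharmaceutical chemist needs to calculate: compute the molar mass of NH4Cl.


M(NH4Cl) = 1×14.01 + 4×1.008 + 1×35.45
= 14.01 + 4.03 + 35.45
= 53.49 g/mol

53.49 g/mol


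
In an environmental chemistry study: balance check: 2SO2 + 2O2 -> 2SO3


Equation: 2SO2 + 2O2 -> 2SO3
Check atoms: O: 8≠6, S: 2=2
Not balanced

No, not balanced


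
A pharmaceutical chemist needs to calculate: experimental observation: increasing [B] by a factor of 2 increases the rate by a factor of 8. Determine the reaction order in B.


rate ∝ [B]^n
2^n = 8 → n = 3
Order in B: 3

3


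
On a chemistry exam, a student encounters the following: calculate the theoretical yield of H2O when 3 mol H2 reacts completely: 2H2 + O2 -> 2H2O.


Mole ratio H2O:H2 = 2:2
n(H2O) = 3 × 2/2 = 3.000 mol
mass = 3.000 × 18.02 = 54.06 g

54.06 g


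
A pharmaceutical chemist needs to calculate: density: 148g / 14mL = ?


ρ = mass/volume
= 148/14
= 10.571 g/mL

10.571 g/mL


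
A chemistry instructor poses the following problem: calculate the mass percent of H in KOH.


M(KOH) = 1×39.1 + 1×16.0 + 1×1.008 = 56.108 g/mol
Mass of H = 1 × 1.008 = 1.008 g/mol
% H = 1.008/56.108 × 100 = 1.80%

1.80%


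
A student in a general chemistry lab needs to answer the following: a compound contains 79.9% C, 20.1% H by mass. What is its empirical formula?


Assume 100 g sample. Moles of each element:
  C: 79.9/12.01 = 6.653 mol
  H: 20.1/1.008 = 19.94 mol
Divide by smallest (6.653):
  C: 6.653/6.653 = 1.0
  H: 19.94/6.653 = 3.0
Empirical formula: CH3

CH3


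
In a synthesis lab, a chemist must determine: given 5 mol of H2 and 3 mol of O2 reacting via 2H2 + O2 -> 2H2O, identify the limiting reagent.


Mole ratio available / coefficient:
  H2: 5/2 = 2.500
  O2: 3/1 = 3.000
Smaller ratio is limiting.

H2


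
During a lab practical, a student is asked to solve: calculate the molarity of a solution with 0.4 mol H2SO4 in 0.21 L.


M = n/V = 0.4/0.21 = 1.905 mol/L

1.905 M


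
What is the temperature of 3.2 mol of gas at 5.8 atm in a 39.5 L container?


PV = nRT  (R = 0.08206 L·atm/(mol·K))
T = PV/(nR) = 5.8×39.5/(3.2×0.08206)
= 229.10/0.262592
= 872.46 K

872.46 K


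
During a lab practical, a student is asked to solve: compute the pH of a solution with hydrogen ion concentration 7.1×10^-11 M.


pH = -log10([H+]) = -log10(7.1×10^-11)
= 11 - log10(7.1)
= 11 - 0.85
= 10.15

10.15


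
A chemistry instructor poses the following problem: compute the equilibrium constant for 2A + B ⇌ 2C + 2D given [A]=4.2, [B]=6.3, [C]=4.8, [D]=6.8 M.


Kc = [C]^2[D]^2/([A]^2[B])
= (4.8^2 × 6.8^2)/(4.2^2 × 6.3^1)
= 1065.3696/111.132
= 9.587

9.587


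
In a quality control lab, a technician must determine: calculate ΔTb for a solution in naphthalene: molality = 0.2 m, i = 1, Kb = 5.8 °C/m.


ΔTb = Kb × m × i
= 5.8 × 0.2 × 1
= 1.16 °C

1.16 °C


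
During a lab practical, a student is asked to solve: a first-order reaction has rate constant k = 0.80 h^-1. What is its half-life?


t½ = ln2/k = 0.693147/(0.80 h^-1)
= 0.8664 h

0.8664 h


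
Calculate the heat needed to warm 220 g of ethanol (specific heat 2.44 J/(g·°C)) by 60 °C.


q = mcΔT = 220 × 2.44 × 60
= 32208.00 J

32208.00 J


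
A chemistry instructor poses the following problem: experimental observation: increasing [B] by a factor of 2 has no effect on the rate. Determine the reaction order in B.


rate ∝ [B]^n
rate ∝ [B]^0
Order in B: 0

0


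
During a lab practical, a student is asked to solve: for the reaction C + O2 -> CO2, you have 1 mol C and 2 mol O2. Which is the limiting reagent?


Mole ratio available / coefficient:
  C: 1/1 = 1.000
  O2: 2/1 = 2.000
Smaller ratio is limiting.

C


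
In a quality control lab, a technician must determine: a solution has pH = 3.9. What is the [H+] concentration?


[H+] = 10^(-pH) = 10^(-3.9)
= 1.26×10^-4 M

1.26×10^-4 M


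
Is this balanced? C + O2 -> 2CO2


Equation: C + O2 -> 2CO2
Check atoms: C: 1≠2, O: 2≠4
Not balanced

No, not balanced


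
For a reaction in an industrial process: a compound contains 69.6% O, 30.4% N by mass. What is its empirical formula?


Assume 100 g sample. Moles of each element:
  O: 69.6/16.0 = 4.35 mol
  N: 30.4/14.01 = 2.17 mol
Divide by smallest (2.17):
  O: 4.35/2.17 = 2.0
  N: 2.17/2.17 = 1.0
Empirical formula: NO2

NO2
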